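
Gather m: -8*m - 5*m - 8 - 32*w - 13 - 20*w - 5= -13*m - 52*w - 26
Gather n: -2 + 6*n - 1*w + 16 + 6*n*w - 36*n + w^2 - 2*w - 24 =n*(6*w - 30) + w^2 - 3*w - 10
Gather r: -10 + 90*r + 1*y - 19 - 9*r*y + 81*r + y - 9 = r*(171 - 9*y) + 2*y - 38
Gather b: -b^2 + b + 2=-b^2 + b + 2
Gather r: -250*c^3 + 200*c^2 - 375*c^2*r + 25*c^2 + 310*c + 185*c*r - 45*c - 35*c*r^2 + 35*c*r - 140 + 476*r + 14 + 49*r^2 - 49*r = -250*c^3 + 225*c^2 + 265*c + r^2*(49 - 35*c) + r*(-375*c^2 + 220*c + 427) - 126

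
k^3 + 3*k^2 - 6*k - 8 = (k - 2)*(k + 1)*(k + 4)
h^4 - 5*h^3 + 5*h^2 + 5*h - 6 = (h - 3)*(h - 2)*(h - 1)*(h + 1)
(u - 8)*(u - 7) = u^2 - 15*u + 56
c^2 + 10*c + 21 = (c + 3)*(c + 7)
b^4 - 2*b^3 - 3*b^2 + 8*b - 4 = (b - 2)*(b - 1)^2*(b + 2)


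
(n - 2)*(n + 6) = n^2 + 4*n - 12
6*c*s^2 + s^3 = s^2*(6*c + s)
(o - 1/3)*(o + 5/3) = o^2 + 4*o/3 - 5/9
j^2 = j^2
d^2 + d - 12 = (d - 3)*(d + 4)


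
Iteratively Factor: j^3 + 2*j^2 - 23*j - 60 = (j - 5)*(j^2 + 7*j + 12) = (j - 5)*(j + 4)*(j + 3)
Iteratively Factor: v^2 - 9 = (v + 3)*(v - 3)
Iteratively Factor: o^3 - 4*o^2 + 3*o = (o - 3)*(o^2 - o) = o*(o - 3)*(o - 1)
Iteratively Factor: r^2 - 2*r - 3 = (r + 1)*(r - 3)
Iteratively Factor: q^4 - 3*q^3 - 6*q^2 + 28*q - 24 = (q - 2)*(q^3 - q^2 - 8*q + 12) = (q - 2)^2*(q^2 + q - 6) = (q - 2)^2*(q + 3)*(q - 2)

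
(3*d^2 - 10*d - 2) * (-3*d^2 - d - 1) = -9*d^4 + 27*d^3 + 13*d^2 + 12*d + 2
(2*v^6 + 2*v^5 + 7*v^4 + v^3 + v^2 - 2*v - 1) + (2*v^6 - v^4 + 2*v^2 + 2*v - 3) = 4*v^6 + 2*v^5 + 6*v^4 + v^3 + 3*v^2 - 4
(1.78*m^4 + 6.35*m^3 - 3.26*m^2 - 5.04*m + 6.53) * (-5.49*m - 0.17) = -9.7722*m^5 - 35.1641*m^4 + 16.8179*m^3 + 28.2238*m^2 - 34.9929*m - 1.1101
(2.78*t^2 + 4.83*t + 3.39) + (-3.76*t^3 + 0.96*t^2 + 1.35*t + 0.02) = -3.76*t^3 + 3.74*t^2 + 6.18*t + 3.41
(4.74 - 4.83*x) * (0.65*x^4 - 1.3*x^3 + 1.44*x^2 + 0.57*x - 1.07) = -3.1395*x^5 + 9.36*x^4 - 13.1172*x^3 + 4.0725*x^2 + 7.8699*x - 5.0718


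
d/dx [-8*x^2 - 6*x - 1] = -16*x - 6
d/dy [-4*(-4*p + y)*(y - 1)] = 16*p - 8*y + 4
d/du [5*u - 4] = 5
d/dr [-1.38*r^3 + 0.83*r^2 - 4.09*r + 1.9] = -4.14*r^2 + 1.66*r - 4.09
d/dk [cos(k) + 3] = -sin(k)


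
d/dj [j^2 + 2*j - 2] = 2*j + 2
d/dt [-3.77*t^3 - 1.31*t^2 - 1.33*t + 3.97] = -11.31*t^2 - 2.62*t - 1.33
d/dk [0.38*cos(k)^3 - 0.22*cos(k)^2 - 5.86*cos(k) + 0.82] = (-1.14*cos(k)^2 + 0.44*cos(k) + 5.86)*sin(k)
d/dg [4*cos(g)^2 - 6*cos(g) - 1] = 2*(3 - 4*cos(g))*sin(g)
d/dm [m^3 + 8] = 3*m^2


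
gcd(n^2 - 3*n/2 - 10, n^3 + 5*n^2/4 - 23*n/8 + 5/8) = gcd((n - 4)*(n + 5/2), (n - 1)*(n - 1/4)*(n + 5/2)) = n + 5/2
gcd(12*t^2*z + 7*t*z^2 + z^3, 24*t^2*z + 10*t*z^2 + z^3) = 4*t*z + z^2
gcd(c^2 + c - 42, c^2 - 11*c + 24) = 1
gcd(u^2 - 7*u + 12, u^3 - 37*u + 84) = u^2 - 7*u + 12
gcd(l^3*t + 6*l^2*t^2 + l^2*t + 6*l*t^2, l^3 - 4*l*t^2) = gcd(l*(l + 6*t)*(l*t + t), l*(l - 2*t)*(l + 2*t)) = l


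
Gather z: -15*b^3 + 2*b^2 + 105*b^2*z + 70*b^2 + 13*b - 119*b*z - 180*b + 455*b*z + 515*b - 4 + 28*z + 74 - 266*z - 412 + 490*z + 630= -15*b^3 + 72*b^2 + 348*b + z*(105*b^2 + 336*b + 252) + 288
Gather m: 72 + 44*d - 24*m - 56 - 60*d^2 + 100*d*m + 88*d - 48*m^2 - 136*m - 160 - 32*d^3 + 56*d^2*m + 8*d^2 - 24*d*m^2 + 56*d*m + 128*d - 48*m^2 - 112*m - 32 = -32*d^3 - 52*d^2 + 260*d + m^2*(-24*d - 96) + m*(56*d^2 + 156*d - 272) - 176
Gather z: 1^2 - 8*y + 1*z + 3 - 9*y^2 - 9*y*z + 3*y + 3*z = -9*y^2 - 5*y + z*(4 - 9*y) + 4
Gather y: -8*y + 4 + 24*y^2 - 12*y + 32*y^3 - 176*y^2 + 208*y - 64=32*y^3 - 152*y^2 + 188*y - 60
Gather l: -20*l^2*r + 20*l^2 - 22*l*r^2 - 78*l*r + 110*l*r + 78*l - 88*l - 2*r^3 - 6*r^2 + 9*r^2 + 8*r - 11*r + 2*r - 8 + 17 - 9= l^2*(20 - 20*r) + l*(-22*r^2 + 32*r - 10) - 2*r^3 + 3*r^2 - r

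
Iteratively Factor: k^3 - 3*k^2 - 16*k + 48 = (k - 3)*(k^2 - 16) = (k - 4)*(k - 3)*(k + 4)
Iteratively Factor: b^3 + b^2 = (b)*(b^2 + b) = b^2*(b + 1)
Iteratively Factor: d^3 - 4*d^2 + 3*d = (d - 3)*(d^2 - d) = (d - 3)*(d - 1)*(d)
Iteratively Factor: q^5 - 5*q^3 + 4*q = (q + 2)*(q^4 - 2*q^3 - q^2 + 2*q) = (q - 2)*(q + 2)*(q^3 - q) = q*(q - 2)*(q + 2)*(q^2 - 1) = q*(q - 2)*(q - 1)*(q + 2)*(q + 1)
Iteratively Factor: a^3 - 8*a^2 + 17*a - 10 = (a - 1)*(a^2 - 7*a + 10) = (a - 5)*(a - 1)*(a - 2)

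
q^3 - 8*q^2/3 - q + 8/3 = (q - 8/3)*(q - 1)*(q + 1)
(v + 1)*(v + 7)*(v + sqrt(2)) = v^3 + sqrt(2)*v^2 + 8*v^2 + 7*v + 8*sqrt(2)*v + 7*sqrt(2)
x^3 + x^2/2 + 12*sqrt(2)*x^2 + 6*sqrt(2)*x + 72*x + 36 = (x + 1/2)*(x + 6*sqrt(2))^2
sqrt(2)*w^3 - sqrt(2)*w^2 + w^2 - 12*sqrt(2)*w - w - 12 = (w - 4)*(w + 3)*(sqrt(2)*w + 1)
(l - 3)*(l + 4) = l^2 + l - 12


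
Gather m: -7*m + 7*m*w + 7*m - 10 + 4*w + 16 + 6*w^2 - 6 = 7*m*w + 6*w^2 + 4*w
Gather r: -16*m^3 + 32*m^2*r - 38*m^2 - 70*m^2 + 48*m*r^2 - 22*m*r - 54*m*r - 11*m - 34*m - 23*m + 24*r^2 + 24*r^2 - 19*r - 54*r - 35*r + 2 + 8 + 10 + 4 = -16*m^3 - 108*m^2 - 68*m + r^2*(48*m + 48) + r*(32*m^2 - 76*m - 108) + 24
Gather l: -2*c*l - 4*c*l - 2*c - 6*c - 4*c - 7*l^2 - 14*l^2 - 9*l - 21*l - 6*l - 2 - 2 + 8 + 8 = -12*c - 21*l^2 + l*(-6*c - 36) + 12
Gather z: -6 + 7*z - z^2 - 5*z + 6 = -z^2 + 2*z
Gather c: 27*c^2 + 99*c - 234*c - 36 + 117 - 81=27*c^2 - 135*c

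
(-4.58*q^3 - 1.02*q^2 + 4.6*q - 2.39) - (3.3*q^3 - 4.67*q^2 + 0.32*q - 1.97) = -7.88*q^3 + 3.65*q^2 + 4.28*q - 0.42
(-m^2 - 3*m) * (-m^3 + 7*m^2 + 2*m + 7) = m^5 - 4*m^4 - 23*m^3 - 13*m^2 - 21*m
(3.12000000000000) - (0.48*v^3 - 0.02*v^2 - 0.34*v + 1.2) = -0.48*v^3 + 0.02*v^2 + 0.34*v + 1.92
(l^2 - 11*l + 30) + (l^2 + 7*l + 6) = 2*l^2 - 4*l + 36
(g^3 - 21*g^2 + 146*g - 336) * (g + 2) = g^4 - 19*g^3 + 104*g^2 - 44*g - 672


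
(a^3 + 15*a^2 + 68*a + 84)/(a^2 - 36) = (a^2 + 9*a + 14)/(a - 6)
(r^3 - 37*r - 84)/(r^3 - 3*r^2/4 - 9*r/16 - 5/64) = 64*(-r^3 + 37*r + 84)/(-64*r^3 + 48*r^2 + 36*r + 5)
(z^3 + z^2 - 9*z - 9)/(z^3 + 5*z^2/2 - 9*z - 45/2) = 2*(z + 1)/(2*z + 5)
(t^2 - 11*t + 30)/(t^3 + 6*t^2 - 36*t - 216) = (t - 5)/(t^2 + 12*t + 36)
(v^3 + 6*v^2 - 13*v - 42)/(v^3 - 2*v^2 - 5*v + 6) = (v + 7)/(v - 1)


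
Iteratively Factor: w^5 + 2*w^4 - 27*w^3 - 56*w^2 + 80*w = (w + 4)*(w^4 - 2*w^3 - 19*w^2 + 20*w) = w*(w + 4)*(w^3 - 2*w^2 - 19*w + 20) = w*(w + 4)^2*(w^2 - 6*w + 5) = w*(w - 1)*(w + 4)^2*(w - 5)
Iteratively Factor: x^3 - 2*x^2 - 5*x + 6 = (x + 2)*(x^2 - 4*x + 3) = (x - 1)*(x + 2)*(x - 3)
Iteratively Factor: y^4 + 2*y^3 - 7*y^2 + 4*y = (y + 4)*(y^3 - 2*y^2 + y) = y*(y + 4)*(y^2 - 2*y + 1) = y*(y - 1)*(y + 4)*(y - 1)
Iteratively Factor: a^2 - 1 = (a - 1)*(a + 1)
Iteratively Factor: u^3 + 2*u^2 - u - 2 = (u + 2)*(u^2 - 1) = (u + 1)*(u + 2)*(u - 1)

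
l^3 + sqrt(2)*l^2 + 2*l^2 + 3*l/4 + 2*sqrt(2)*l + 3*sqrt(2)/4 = (l + 1/2)*(l + 3/2)*(l + sqrt(2))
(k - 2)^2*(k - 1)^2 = k^4 - 6*k^3 + 13*k^2 - 12*k + 4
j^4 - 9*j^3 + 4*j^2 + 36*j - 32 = (j - 8)*(j - 2)*(j - 1)*(j + 2)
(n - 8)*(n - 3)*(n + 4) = n^3 - 7*n^2 - 20*n + 96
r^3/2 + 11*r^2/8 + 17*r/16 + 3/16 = (r/2 + 1/2)*(r + 1/4)*(r + 3/2)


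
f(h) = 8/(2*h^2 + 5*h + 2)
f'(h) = 8*(-4*h - 5)/(2*h^2 + 5*h + 2)^2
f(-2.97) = 1.67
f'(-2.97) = 2.40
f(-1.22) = -7.12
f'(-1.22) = -0.76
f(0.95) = 0.94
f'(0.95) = -0.96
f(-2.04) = 64.94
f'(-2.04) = 1665.54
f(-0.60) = -28.57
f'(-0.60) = -265.31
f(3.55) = 0.18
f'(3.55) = -0.08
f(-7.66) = 0.10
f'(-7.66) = 0.03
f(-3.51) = 0.88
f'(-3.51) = 0.88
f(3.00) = 0.23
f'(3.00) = -0.11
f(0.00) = 4.00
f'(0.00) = -10.00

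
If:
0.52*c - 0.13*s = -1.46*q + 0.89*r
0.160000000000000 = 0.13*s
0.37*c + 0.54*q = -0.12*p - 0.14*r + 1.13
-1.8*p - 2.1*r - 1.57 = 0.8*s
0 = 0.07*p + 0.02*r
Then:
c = 9.97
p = 0.46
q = -4.42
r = -1.61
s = 1.23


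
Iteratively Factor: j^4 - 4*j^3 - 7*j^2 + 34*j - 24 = (j - 2)*(j^3 - 2*j^2 - 11*j + 12) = (j - 2)*(j + 3)*(j^2 - 5*j + 4) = (j - 4)*(j - 2)*(j + 3)*(j - 1)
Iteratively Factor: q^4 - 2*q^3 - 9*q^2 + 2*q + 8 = (q - 1)*(q^3 - q^2 - 10*q - 8) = (q - 4)*(q - 1)*(q^2 + 3*q + 2) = (q - 4)*(q - 1)*(q + 1)*(q + 2)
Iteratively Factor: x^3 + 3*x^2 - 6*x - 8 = (x + 1)*(x^2 + 2*x - 8) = (x + 1)*(x + 4)*(x - 2)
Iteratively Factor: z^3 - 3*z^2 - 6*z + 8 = (z - 4)*(z^2 + z - 2) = (z - 4)*(z + 2)*(z - 1)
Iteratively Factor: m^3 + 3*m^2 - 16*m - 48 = (m + 4)*(m^2 - m - 12) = (m + 3)*(m + 4)*(m - 4)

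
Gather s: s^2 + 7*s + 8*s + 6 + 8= s^2 + 15*s + 14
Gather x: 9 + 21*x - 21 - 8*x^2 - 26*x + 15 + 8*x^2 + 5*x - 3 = 0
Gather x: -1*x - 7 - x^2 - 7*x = -x^2 - 8*x - 7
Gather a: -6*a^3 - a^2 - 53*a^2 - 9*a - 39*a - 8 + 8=-6*a^3 - 54*a^2 - 48*a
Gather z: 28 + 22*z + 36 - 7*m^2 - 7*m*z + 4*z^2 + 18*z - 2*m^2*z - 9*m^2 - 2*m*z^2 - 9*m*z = -16*m^2 + z^2*(4 - 2*m) + z*(-2*m^2 - 16*m + 40) + 64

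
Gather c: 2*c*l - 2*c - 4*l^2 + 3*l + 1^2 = c*(2*l - 2) - 4*l^2 + 3*l + 1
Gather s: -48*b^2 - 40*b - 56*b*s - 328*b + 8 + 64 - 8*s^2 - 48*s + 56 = -48*b^2 - 368*b - 8*s^2 + s*(-56*b - 48) + 128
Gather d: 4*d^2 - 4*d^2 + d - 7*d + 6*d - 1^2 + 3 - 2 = 0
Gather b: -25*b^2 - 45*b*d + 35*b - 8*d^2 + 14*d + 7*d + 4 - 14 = -25*b^2 + b*(35 - 45*d) - 8*d^2 + 21*d - 10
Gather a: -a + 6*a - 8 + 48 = 5*a + 40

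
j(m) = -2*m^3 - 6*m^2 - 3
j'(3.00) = -90.00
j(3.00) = -111.00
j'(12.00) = -1008.00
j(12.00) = -4323.00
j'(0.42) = -6.10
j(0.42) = -4.21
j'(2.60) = -71.76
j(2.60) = -78.71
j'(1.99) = -47.64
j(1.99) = -42.52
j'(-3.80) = -41.04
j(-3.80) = 20.10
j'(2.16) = -53.91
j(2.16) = -51.15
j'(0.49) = -7.32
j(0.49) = -4.68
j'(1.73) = -38.72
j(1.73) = -31.31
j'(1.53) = -32.41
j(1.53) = -24.21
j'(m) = -6*m^2 - 12*m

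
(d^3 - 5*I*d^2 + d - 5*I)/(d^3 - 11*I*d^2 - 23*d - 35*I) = (d - I)/(d - 7*I)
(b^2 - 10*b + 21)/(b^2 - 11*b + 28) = (b - 3)/(b - 4)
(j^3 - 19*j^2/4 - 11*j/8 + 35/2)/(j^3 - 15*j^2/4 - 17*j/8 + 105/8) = (j - 4)/(j - 3)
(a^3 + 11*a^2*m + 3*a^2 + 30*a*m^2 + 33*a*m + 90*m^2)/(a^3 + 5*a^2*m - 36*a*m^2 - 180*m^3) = (a + 3)/(a - 6*m)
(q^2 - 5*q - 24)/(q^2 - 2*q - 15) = (q - 8)/(q - 5)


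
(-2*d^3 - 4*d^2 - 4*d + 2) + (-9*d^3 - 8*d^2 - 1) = -11*d^3 - 12*d^2 - 4*d + 1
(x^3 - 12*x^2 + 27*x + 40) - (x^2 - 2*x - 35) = x^3 - 13*x^2 + 29*x + 75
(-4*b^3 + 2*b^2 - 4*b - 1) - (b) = -4*b^3 + 2*b^2 - 5*b - 1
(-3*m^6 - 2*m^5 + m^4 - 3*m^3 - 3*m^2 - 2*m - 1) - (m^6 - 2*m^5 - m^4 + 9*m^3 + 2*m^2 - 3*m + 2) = -4*m^6 + 2*m^4 - 12*m^3 - 5*m^2 + m - 3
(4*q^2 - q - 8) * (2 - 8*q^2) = -32*q^4 + 8*q^3 + 72*q^2 - 2*q - 16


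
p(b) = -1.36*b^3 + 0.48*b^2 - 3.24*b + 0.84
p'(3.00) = -37.08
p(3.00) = -41.28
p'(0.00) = -3.24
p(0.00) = 0.84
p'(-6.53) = -183.48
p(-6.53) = 421.15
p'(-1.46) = -13.34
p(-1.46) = 10.83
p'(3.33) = -45.29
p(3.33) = -54.85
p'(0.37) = -3.44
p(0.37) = -0.36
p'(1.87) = -15.71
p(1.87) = -12.43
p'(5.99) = -143.88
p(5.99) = -293.64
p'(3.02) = -37.55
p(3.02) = -42.03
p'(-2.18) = -24.72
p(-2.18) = 24.27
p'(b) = -4.08*b^2 + 0.96*b - 3.24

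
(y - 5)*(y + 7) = y^2 + 2*y - 35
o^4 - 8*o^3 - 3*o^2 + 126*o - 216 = (o - 6)*(o - 3)^2*(o + 4)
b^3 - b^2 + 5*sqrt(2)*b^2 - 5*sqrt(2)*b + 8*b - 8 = (b - 1)*(b + sqrt(2))*(b + 4*sqrt(2))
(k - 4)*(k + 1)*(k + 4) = k^3 + k^2 - 16*k - 16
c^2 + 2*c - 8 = (c - 2)*(c + 4)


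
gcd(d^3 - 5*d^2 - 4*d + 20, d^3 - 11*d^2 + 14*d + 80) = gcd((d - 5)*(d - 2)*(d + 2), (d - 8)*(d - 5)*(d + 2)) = d^2 - 3*d - 10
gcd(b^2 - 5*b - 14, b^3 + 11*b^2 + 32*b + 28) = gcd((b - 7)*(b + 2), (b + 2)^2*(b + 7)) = b + 2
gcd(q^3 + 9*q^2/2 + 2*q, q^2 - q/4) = q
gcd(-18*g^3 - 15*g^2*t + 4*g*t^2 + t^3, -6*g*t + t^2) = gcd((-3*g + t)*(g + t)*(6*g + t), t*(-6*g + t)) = 1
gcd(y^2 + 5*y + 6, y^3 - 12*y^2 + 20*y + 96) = y + 2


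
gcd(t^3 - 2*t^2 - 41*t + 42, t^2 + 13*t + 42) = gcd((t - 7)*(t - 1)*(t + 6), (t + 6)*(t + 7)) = t + 6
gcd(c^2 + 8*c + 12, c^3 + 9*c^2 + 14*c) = c + 2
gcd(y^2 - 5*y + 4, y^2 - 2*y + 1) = y - 1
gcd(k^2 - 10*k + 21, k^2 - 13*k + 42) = k - 7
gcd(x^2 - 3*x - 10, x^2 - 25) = x - 5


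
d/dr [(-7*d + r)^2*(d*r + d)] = d*(7*d - r)*(7*d - 3*r - 2)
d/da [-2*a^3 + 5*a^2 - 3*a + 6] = -6*a^2 + 10*a - 3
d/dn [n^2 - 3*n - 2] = 2*n - 3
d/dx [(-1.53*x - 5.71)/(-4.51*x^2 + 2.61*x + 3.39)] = (-6.9003*x^2 - 51.5042*x + 9.7164)/(20.3401*x^4 - 23.5422*x^3 - 23.7657*x^2 + 17.6958*x + 11.4921)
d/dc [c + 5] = 1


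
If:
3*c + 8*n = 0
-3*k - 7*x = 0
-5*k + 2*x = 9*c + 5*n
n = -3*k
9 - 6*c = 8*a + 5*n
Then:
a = 9/8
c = 0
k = 0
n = 0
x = 0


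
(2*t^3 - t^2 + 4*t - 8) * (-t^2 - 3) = -2*t^5 + t^4 - 10*t^3 + 11*t^2 - 12*t + 24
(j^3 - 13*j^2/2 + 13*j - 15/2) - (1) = j^3 - 13*j^2/2 + 13*j - 17/2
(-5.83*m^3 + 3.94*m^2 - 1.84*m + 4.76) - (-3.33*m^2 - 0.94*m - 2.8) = -5.83*m^3 + 7.27*m^2 - 0.9*m + 7.56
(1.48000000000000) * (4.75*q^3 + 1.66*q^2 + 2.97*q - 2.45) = 7.03*q^3 + 2.4568*q^2 + 4.3956*q - 3.626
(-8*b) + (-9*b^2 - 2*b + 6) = -9*b^2 - 10*b + 6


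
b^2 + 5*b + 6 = (b + 2)*(b + 3)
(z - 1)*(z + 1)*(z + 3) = z^3 + 3*z^2 - z - 3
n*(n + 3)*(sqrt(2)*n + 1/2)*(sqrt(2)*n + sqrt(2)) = 2*n^4 + sqrt(2)*n^3/2 + 8*n^3 + 2*sqrt(2)*n^2 + 6*n^2 + 3*sqrt(2)*n/2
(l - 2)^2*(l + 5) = l^3 + l^2 - 16*l + 20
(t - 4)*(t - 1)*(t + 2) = t^3 - 3*t^2 - 6*t + 8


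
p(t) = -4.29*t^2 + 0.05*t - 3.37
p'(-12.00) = 103.01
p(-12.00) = -621.73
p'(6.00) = -51.43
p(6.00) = -157.51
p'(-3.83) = 32.91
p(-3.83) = -66.49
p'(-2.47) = 21.24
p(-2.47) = -29.67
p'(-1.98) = 17.04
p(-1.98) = -20.29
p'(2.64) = -22.60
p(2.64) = -33.14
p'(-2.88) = 24.76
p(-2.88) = -39.10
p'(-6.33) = 54.36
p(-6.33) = -175.58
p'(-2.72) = 23.39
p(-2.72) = -35.25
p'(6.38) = -54.69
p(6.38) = -177.67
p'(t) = 0.05 - 8.58*t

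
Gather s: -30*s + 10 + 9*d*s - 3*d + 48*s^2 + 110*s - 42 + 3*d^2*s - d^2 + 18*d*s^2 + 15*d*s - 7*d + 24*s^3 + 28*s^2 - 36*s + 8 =-d^2 - 10*d + 24*s^3 + s^2*(18*d + 76) + s*(3*d^2 + 24*d + 44) - 24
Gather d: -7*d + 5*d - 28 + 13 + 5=-2*d - 10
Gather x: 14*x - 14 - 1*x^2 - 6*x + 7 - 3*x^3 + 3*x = -3*x^3 - x^2 + 11*x - 7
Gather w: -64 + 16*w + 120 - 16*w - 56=0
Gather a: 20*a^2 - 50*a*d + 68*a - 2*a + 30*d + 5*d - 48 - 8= 20*a^2 + a*(66 - 50*d) + 35*d - 56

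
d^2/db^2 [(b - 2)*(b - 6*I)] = 2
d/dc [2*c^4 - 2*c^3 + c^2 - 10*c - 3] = 8*c^3 - 6*c^2 + 2*c - 10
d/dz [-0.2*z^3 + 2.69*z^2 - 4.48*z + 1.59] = -0.6*z^2 + 5.38*z - 4.48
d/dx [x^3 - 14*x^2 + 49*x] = 3*x^2 - 28*x + 49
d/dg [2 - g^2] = -2*g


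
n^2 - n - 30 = (n - 6)*(n + 5)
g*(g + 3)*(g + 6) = g^3 + 9*g^2 + 18*g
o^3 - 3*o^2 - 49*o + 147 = (o - 7)*(o - 3)*(o + 7)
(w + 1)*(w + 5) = w^2 + 6*w + 5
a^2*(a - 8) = a^3 - 8*a^2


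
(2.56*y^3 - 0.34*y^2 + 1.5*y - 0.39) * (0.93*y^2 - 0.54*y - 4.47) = 2.3808*y^5 - 1.6986*y^4 - 9.8646*y^3 + 0.3471*y^2 - 6.4944*y + 1.7433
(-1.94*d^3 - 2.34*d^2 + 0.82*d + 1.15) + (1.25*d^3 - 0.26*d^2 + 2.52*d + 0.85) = -0.69*d^3 - 2.6*d^2 + 3.34*d + 2.0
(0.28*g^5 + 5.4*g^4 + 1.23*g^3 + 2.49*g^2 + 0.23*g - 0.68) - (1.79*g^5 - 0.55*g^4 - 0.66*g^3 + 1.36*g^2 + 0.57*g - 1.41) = -1.51*g^5 + 5.95*g^4 + 1.89*g^3 + 1.13*g^2 - 0.34*g + 0.73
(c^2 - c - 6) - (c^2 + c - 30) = 24 - 2*c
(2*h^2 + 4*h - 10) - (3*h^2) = -h^2 + 4*h - 10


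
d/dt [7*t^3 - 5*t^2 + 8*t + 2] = 21*t^2 - 10*t + 8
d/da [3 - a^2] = -2*a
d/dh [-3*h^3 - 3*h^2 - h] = -9*h^2 - 6*h - 1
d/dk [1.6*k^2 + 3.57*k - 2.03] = 3.2*k + 3.57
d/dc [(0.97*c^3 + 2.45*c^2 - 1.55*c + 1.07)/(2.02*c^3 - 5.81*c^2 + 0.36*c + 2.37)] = (-10.5847*c^4 + 6.9604*c^3 - 7.711*c^2 + 24.0464*c - 4.0587)/(4.0804*c^6 - 23.4724*c^5 + 35.2105*c^4 + 5.3916*c^3 - 27.4098*c^2 + 1.7064*c + 5.6169)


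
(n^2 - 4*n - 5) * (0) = 0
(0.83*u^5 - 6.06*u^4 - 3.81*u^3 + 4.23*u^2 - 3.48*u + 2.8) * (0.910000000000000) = 0.7553*u^5 - 5.5146*u^4 - 3.4671*u^3 + 3.8493*u^2 - 3.1668*u + 2.548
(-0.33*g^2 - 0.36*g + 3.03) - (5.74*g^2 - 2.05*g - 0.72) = -6.07*g^2 + 1.69*g + 3.75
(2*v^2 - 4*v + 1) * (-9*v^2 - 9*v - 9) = -18*v^4 + 18*v^3 + 9*v^2 + 27*v - 9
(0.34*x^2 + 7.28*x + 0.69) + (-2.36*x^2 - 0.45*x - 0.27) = -2.02*x^2 + 6.83*x + 0.42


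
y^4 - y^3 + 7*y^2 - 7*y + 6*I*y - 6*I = (y - 1)*(y - 3*I)*(y + I)*(y + 2*I)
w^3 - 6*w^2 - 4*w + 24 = (w - 6)*(w - 2)*(w + 2)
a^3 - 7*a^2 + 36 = (a - 6)*(a - 3)*(a + 2)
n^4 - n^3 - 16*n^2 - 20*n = n*(n - 5)*(n + 2)^2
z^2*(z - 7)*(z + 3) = z^4 - 4*z^3 - 21*z^2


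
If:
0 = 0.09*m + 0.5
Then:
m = -5.56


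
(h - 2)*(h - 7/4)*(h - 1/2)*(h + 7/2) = h^4 - 3*h^3/4 - 19*h^2/2 + 273*h/16 - 49/8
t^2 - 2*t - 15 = (t - 5)*(t + 3)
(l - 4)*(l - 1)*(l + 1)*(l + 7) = l^4 + 3*l^3 - 29*l^2 - 3*l + 28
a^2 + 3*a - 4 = (a - 1)*(a + 4)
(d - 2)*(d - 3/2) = d^2 - 7*d/2 + 3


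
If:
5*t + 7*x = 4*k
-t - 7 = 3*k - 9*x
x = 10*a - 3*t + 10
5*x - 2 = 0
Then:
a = -621/475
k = -71/95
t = -22/19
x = 2/5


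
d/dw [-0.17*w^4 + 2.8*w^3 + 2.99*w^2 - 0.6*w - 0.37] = -0.68*w^3 + 8.4*w^2 + 5.98*w - 0.6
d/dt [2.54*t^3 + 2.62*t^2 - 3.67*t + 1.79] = 7.62*t^2 + 5.24*t - 3.67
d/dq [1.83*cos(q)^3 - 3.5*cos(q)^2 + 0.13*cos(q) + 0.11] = (-5.49*cos(q)^2 + 7.0*cos(q) - 0.13)*sin(q)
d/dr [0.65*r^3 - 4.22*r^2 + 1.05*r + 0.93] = 1.95*r^2 - 8.44*r + 1.05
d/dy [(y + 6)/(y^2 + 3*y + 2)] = (y^2 + 3*y - (y + 6)*(2*y + 3) + 2)/(y^2 + 3*y + 2)^2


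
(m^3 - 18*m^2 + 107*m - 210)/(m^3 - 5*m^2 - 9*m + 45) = (m^2 - 13*m + 42)/(m^2 - 9)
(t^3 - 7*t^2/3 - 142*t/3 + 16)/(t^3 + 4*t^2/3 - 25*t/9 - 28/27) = 9*(3*t^3 - 7*t^2 - 142*t + 48)/(27*t^3 + 36*t^2 - 75*t - 28)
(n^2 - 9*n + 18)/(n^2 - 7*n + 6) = (n - 3)/(n - 1)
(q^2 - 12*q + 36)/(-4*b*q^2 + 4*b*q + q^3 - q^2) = (-q^2 + 12*q - 36)/(q*(4*b*q - 4*b - q^2 + q))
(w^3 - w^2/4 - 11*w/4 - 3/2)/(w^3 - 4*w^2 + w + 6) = (w + 3/4)/(w - 3)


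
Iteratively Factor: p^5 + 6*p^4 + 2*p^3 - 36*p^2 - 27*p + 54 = (p - 1)*(p^4 + 7*p^3 + 9*p^2 - 27*p - 54) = (p - 2)*(p - 1)*(p^3 + 9*p^2 + 27*p + 27) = (p - 2)*(p - 1)*(p + 3)*(p^2 + 6*p + 9) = (p - 2)*(p - 1)*(p + 3)^2*(p + 3)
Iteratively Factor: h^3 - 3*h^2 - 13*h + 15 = (h + 3)*(h^2 - 6*h + 5) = (h - 5)*(h + 3)*(h - 1)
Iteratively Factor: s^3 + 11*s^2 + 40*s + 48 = (s + 4)*(s^2 + 7*s + 12) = (s + 3)*(s + 4)*(s + 4)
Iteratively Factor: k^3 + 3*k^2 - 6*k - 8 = (k + 4)*(k^2 - k - 2) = (k + 1)*(k + 4)*(k - 2)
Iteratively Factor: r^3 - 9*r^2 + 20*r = (r - 5)*(r^2 - 4*r) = (r - 5)*(r - 4)*(r)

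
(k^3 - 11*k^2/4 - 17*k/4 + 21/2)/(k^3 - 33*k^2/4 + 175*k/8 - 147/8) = 2*(k + 2)/(2*k - 7)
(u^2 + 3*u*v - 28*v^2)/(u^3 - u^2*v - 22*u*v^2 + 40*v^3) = (u + 7*v)/(u^2 + 3*u*v - 10*v^2)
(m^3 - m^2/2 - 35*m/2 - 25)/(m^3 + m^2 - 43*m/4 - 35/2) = 2*(m - 5)/(2*m - 7)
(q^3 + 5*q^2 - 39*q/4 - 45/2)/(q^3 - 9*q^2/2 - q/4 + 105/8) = 2*(q + 6)/(2*q - 7)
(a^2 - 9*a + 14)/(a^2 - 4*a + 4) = (a - 7)/(a - 2)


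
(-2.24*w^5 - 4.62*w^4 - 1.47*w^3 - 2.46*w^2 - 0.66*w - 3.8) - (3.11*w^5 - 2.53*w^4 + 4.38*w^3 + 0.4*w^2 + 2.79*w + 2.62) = -5.35*w^5 - 2.09*w^4 - 5.85*w^3 - 2.86*w^2 - 3.45*w - 6.42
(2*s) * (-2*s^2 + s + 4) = -4*s^3 + 2*s^2 + 8*s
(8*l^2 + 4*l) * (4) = 32*l^2 + 16*l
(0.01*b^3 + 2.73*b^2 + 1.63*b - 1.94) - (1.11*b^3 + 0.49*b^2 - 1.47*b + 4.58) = -1.1*b^3 + 2.24*b^2 + 3.1*b - 6.52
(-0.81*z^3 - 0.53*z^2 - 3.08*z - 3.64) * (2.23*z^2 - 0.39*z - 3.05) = -1.8063*z^5 - 0.866*z^4 - 4.1912*z^3 - 5.2995*z^2 + 10.8136*z + 11.102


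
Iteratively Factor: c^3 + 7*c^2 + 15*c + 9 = (c + 1)*(c^2 + 6*c + 9) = (c + 1)*(c + 3)*(c + 3)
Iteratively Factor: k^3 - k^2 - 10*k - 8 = (k - 4)*(k^2 + 3*k + 2) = (k - 4)*(k + 1)*(k + 2)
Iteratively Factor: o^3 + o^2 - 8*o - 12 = (o + 2)*(o^2 - o - 6) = (o - 3)*(o + 2)*(o + 2)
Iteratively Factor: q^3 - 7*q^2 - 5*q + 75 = (q + 3)*(q^2 - 10*q + 25) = (q - 5)*(q + 3)*(q - 5)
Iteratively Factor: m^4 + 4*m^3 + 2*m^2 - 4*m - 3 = (m + 1)*(m^3 + 3*m^2 - m - 3) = (m + 1)^2*(m^2 + 2*m - 3) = (m - 1)*(m + 1)^2*(m + 3)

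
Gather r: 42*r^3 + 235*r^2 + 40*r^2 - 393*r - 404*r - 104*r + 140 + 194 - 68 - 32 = 42*r^3 + 275*r^2 - 901*r + 234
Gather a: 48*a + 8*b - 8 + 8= 48*a + 8*b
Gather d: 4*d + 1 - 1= 4*d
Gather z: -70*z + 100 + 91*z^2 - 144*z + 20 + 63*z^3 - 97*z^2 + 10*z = 63*z^3 - 6*z^2 - 204*z + 120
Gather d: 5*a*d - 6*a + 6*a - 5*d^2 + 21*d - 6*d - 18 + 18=-5*d^2 + d*(5*a + 15)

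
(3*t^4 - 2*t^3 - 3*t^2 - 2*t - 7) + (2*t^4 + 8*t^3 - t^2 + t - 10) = 5*t^4 + 6*t^3 - 4*t^2 - t - 17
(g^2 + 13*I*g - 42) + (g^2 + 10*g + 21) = 2*g^2 + 10*g + 13*I*g - 21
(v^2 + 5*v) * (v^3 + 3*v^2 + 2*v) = v^5 + 8*v^4 + 17*v^3 + 10*v^2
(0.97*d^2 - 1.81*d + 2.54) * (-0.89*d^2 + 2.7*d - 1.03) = -0.8633*d^4 + 4.2299*d^3 - 8.1467*d^2 + 8.7223*d - 2.6162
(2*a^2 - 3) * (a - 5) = 2*a^3 - 10*a^2 - 3*a + 15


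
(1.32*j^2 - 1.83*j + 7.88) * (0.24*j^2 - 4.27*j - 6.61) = 0.3168*j^4 - 6.0756*j^3 + 0.980099999999998*j^2 - 21.5513*j - 52.0868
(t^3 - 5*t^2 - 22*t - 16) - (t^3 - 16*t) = -5*t^2 - 6*t - 16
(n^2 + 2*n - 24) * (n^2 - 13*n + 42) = n^4 - 11*n^3 - 8*n^2 + 396*n - 1008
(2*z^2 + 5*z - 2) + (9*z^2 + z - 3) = 11*z^2 + 6*z - 5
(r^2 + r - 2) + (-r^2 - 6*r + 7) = 5 - 5*r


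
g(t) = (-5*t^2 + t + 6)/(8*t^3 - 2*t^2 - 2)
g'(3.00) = 0.04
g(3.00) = -0.18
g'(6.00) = 0.02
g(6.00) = -0.10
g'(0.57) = -15.97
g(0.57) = -4.23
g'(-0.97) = -1.03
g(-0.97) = -0.03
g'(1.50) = -0.25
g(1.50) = -0.18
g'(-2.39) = 0.04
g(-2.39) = 0.20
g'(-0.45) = -4.83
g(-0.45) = -1.45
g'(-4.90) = 0.02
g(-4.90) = 0.12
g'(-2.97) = 0.04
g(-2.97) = 0.18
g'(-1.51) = -0.11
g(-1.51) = 0.20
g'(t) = (1 - 10*t)/(8*t^3 - 2*t^2 - 2) + (-24*t^2 + 4*t)*(-5*t^2 + t + 6)/(8*t^3 - 2*t^2 - 2)^2 = (-t*(6*t - 1)*(-5*t^2 + t + 6) + (10*t - 1)*(-4*t^3 + t^2 + 1)/2)/(-4*t^3 + t^2 + 1)^2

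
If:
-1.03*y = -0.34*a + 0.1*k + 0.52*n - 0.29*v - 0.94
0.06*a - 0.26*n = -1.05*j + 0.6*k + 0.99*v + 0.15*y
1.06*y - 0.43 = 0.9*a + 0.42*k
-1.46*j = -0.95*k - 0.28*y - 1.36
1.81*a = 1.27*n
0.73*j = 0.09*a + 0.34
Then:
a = 0.88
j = 0.57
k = -0.80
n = 1.26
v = 0.69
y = 0.84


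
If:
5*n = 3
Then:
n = 3/5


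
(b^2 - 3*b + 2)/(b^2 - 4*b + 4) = (b - 1)/(b - 2)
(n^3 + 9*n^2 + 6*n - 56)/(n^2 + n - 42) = (n^2 + 2*n - 8)/(n - 6)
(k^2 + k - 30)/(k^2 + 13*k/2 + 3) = 2*(k - 5)/(2*k + 1)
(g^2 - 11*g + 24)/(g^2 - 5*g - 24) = (g - 3)/(g + 3)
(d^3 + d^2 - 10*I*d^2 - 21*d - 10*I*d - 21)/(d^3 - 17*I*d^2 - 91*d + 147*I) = (d + 1)/(d - 7*I)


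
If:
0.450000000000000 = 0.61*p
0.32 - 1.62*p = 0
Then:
No Solution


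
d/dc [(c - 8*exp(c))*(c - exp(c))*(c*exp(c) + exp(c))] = ((1 - exp(c))*(c + 1)*(c - 8*exp(c)) - (c + 1)*(c - exp(c))*(8*exp(c) - 1) + (c + 2)*(c - 8*exp(c))*(c - exp(c)))*exp(c)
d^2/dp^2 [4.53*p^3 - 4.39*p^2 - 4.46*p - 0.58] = 27.18*p - 8.78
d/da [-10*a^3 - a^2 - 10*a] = -30*a^2 - 2*a - 10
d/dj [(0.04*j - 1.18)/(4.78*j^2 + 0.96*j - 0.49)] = (-0.1912*j^2 + 11.2808*j + 1.1132)/(22.8484*j^4 + 9.1776*j^3 - 3.7628*j^2 - 0.9408*j + 0.2401)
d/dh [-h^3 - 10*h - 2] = -3*h^2 - 10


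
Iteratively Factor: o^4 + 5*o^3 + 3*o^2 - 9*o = (o + 3)*(o^3 + 2*o^2 - 3*o) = (o + 3)^2*(o^2 - o) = o*(o + 3)^2*(o - 1)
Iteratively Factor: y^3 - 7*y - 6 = (y + 1)*(y^2 - y - 6) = (y - 3)*(y + 1)*(y + 2)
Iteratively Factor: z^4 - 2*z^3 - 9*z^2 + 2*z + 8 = (z - 4)*(z^3 + 2*z^2 - z - 2) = (z - 4)*(z + 2)*(z^2 - 1) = (z - 4)*(z + 1)*(z + 2)*(z - 1)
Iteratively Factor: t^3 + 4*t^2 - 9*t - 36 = (t + 4)*(t^2 - 9) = (t - 3)*(t + 4)*(t + 3)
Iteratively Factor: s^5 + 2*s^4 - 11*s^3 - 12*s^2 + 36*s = (s - 2)*(s^4 + 4*s^3 - 3*s^2 - 18*s) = (s - 2)*(s + 3)*(s^3 + s^2 - 6*s) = (s - 2)^2*(s + 3)*(s^2 + 3*s) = (s - 2)^2*(s + 3)^2*(s)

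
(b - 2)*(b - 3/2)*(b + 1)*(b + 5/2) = b^4 - 27*b^2/4 + 7*b/4 + 15/2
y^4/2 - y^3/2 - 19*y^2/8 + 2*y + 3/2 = (y/2 + 1/4)*(y - 2)*(y - 3/2)*(y + 2)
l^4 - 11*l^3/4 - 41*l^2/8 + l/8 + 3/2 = (l - 4)*(l - 1/2)*(l + 3/4)*(l + 1)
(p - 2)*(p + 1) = p^2 - p - 2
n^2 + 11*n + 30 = (n + 5)*(n + 6)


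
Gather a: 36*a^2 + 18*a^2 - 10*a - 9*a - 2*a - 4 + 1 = 54*a^2 - 21*a - 3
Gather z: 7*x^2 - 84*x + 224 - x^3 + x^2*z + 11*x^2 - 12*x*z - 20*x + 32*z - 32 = -x^3 + 18*x^2 - 104*x + z*(x^2 - 12*x + 32) + 192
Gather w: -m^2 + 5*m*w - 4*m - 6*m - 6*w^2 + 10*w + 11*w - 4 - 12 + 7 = -m^2 - 10*m - 6*w^2 + w*(5*m + 21) - 9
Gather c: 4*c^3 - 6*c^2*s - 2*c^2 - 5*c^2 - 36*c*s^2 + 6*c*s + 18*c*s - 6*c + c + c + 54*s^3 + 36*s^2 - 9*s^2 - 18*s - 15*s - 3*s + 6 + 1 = 4*c^3 + c^2*(-6*s - 7) + c*(-36*s^2 + 24*s - 4) + 54*s^3 + 27*s^2 - 36*s + 7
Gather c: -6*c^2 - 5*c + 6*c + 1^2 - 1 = -6*c^2 + c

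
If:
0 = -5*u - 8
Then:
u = -8/5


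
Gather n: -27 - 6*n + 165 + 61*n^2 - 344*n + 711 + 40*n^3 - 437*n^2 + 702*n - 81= 40*n^3 - 376*n^2 + 352*n + 768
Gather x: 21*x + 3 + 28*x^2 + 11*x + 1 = 28*x^2 + 32*x + 4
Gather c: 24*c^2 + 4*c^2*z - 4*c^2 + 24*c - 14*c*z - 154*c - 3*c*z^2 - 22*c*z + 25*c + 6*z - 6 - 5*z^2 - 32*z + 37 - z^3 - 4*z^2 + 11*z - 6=c^2*(4*z + 20) + c*(-3*z^2 - 36*z - 105) - z^3 - 9*z^2 - 15*z + 25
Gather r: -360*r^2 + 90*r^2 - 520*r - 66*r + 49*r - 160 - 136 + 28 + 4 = -270*r^2 - 537*r - 264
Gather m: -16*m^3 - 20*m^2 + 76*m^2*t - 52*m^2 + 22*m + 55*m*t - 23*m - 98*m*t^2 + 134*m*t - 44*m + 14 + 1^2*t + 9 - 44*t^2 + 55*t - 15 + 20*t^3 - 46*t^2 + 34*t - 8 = -16*m^3 + m^2*(76*t - 72) + m*(-98*t^2 + 189*t - 45) + 20*t^3 - 90*t^2 + 90*t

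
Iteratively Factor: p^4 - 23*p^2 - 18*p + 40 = (p - 1)*(p^3 + p^2 - 22*p - 40) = (p - 5)*(p - 1)*(p^2 + 6*p + 8) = (p - 5)*(p - 1)*(p + 2)*(p + 4)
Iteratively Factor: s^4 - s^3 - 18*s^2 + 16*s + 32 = (s - 2)*(s^3 + s^2 - 16*s - 16) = (s - 4)*(s - 2)*(s^2 + 5*s + 4) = (s - 4)*(s - 2)*(s + 1)*(s + 4)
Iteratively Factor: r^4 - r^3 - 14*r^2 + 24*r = (r - 2)*(r^3 + r^2 - 12*r) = (r - 3)*(r - 2)*(r^2 + 4*r) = (r - 3)*(r - 2)*(r + 4)*(r)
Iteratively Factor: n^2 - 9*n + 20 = (n - 4)*(n - 5)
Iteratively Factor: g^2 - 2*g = (g)*(g - 2)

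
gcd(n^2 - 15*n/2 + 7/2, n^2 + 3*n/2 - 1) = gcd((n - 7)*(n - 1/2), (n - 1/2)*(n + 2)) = n - 1/2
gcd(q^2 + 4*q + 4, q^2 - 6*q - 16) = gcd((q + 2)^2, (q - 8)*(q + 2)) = q + 2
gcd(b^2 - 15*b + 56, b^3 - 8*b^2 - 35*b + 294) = b - 7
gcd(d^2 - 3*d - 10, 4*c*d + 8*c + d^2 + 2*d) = d + 2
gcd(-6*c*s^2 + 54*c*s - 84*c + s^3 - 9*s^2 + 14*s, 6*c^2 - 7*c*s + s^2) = -6*c + s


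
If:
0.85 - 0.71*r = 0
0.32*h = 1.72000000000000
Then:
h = 5.38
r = 1.20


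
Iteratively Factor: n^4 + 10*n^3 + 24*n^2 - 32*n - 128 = (n + 4)*(n^3 + 6*n^2 - 32) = (n - 2)*(n + 4)*(n^2 + 8*n + 16) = (n - 2)*(n + 4)^2*(n + 4)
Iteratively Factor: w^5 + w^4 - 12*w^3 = (w)*(w^4 + w^3 - 12*w^2) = w^2*(w^3 + w^2 - 12*w) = w^2*(w + 4)*(w^2 - 3*w) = w^3*(w + 4)*(w - 3)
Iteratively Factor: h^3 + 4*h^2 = (h)*(h^2 + 4*h) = h^2*(h + 4)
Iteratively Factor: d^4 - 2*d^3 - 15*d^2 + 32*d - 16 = (d + 4)*(d^3 - 6*d^2 + 9*d - 4) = (d - 4)*(d + 4)*(d^2 - 2*d + 1) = (d - 4)*(d - 1)*(d + 4)*(d - 1)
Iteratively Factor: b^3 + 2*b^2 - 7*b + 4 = (b + 4)*(b^2 - 2*b + 1) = (b - 1)*(b + 4)*(b - 1)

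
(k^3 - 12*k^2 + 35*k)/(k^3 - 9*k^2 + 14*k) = (k - 5)/(k - 2)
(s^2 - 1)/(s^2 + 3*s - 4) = (s + 1)/(s + 4)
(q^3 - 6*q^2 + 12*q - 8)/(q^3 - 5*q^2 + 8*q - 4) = (q - 2)/(q - 1)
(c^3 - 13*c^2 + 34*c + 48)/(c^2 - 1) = (c^2 - 14*c + 48)/(c - 1)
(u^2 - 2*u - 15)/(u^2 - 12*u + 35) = (u + 3)/(u - 7)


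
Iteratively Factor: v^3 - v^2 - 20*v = (v)*(v^2 - v - 20) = v*(v + 4)*(v - 5)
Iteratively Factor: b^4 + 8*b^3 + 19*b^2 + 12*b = (b + 3)*(b^3 + 5*b^2 + 4*b) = (b + 3)*(b + 4)*(b^2 + b) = (b + 1)*(b + 3)*(b + 4)*(b)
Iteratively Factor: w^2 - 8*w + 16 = (w - 4)*(w - 4)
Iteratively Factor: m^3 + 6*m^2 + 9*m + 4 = (m + 4)*(m^2 + 2*m + 1) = (m + 1)*(m + 4)*(m + 1)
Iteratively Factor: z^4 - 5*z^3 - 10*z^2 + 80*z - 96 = (z - 2)*(z^3 - 3*z^2 - 16*z + 48) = (z - 3)*(z - 2)*(z^2 - 16) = (z - 3)*(z - 2)*(z + 4)*(z - 4)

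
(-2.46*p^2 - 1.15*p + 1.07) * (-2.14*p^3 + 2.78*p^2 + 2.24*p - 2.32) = 5.2644*p^5 - 4.3778*p^4 - 10.9972*p^3 + 6.1058*p^2 + 5.0648*p - 2.4824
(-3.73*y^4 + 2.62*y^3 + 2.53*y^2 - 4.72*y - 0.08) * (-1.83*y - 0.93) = 6.8259*y^5 - 1.3257*y^4 - 7.0665*y^3 + 6.2847*y^2 + 4.536*y + 0.0744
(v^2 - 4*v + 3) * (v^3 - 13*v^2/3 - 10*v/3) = v^5 - 25*v^4/3 + 17*v^3 + v^2/3 - 10*v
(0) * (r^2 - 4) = 0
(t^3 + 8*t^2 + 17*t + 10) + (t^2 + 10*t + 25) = t^3 + 9*t^2 + 27*t + 35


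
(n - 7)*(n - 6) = n^2 - 13*n + 42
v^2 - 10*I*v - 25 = (v - 5*I)^2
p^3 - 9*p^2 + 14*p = p*(p - 7)*(p - 2)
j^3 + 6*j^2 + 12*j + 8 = (j + 2)^3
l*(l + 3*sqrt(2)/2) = l^2 + 3*sqrt(2)*l/2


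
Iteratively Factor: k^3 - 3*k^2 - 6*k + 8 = (k + 2)*(k^2 - 5*k + 4) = (k - 1)*(k + 2)*(k - 4)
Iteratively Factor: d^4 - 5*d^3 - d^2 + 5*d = (d - 1)*(d^3 - 4*d^2 - 5*d) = (d - 1)*(d + 1)*(d^2 - 5*d) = d*(d - 1)*(d + 1)*(d - 5)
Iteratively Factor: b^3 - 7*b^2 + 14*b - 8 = (b - 2)*(b^2 - 5*b + 4) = (b - 2)*(b - 1)*(b - 4)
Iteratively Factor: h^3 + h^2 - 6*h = (h + 3)*(h^2 - 2*h) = (h - 2)*(h + 3)*(h)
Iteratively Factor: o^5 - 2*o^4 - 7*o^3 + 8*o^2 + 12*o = (o - 2)*(o^4 - 7*o^2 - 6*o) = (o - 2)*(o + 2)*(o^3 - 2*o^2 - 3*o) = (o - 2)*(o + 1)*(o + 2)*(o^2 - 3*o) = o*(o - 2)*(o + 1)*(o + 2)*(o - 3)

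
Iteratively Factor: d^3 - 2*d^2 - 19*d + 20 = (d + 4)*(d^2 - 6*d + 5) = (d - 1)*(d + 4)*(d - 5)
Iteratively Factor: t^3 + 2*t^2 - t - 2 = (t - 1)*(t^2 + 3*t + 2) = (t - 1)*(t + 2)*(t + 1)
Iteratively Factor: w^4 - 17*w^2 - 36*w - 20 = (w + 2)*(w^3 - 2*w^2 - 13*w - 10) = (w + 1)*(w + 2)*(w^2 - 3*w - 10) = (w - 5)*(w + 1)*(w + 2)*(w + 2)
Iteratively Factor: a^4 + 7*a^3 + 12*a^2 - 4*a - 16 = (a + 2)*(a^3 + 5*a^2 + 2*a - 8) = (a + 2)*(a + 4)*(a^2 + a - 2) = (a + 2)^2*(a + 4)*(a - 1)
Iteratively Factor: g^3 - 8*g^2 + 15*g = (g)*(g^2 - 8*g + 15) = g*(g - 3)*(g - 5)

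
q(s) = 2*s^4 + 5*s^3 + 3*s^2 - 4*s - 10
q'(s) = 8*s^3 + 15*s^2 + 6*s - 4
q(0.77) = -8.32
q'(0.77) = 13.17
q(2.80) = 235.01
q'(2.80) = 306.02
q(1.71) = 34.03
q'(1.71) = 90.12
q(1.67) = 30.53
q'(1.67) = 85.11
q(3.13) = 352.15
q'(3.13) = 407.05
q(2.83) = 244.32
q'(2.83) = 314.43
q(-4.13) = 287.34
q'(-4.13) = -336.49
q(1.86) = 49.05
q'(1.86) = 110.53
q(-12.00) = 33302.00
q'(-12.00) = -11740.00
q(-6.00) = 1634.00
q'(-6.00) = -1228.00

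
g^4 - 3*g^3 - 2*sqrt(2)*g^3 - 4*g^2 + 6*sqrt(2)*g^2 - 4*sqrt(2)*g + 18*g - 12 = (g - 2)*(g - 1)*(g - 3*sqrt(2))*(g + sqrt(2))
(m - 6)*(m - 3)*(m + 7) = m^3 - 2*m^2 - 45*m + 126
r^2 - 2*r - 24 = (r - 6)*(r + 4)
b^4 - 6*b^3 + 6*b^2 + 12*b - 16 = (b - 4)*(b - 2)*(b - sqrt(2))*(b + sqrt(2))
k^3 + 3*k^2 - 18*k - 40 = (k - 4)*(k + 2)*(k + 5)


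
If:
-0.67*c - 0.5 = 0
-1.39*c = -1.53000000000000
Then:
No Solution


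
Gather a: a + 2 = a + 2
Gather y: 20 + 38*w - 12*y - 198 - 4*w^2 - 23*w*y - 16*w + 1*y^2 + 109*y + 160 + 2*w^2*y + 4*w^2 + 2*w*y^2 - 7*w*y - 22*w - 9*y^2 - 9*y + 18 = y^2*(2*w - 8) + y*(2*w^2 - 30*w + 88)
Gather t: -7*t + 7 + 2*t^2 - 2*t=2*t^2 - 9*t + 7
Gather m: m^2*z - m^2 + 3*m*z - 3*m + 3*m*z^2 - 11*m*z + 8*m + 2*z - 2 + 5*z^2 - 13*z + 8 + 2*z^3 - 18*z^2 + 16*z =m^2*(z - 1) + m*(3*z^2 - 8*z + 5) + 2*z^3 - 13*z^2 + 5*z + 6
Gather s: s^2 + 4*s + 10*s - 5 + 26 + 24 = s^2 + 14*s + 45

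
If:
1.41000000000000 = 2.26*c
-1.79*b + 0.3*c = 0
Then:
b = 0.10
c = 0.62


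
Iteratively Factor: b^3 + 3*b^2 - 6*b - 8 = (b + 4)*(b^2 - b - 2) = (b - 2)*(b + 4)*(b + 1)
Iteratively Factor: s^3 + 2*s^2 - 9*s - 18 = (s - 3)*(s^2 + 5*s + 6) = (s - 3)*(s + 3)*(s + 2)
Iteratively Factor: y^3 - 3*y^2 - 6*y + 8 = (y - 1)*(y^2 - 2*y - 8) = (y - 4)*(y - 1)*(y + 2)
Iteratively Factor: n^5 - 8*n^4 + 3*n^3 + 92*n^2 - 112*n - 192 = (n - 4)*(n^4 - 4*n^3 - 13*n^2 + 40*n + 48) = (n - 4)*(n + 3)*(n^3 - 7*n^2 + 8*n + 16) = (n - 4)^2*(n + 3)*(n^2 - 3*n - 4) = (n - 4)^2*(n + 1)*(n + 3)*(n - 4)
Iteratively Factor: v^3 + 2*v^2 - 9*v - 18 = (v + 2)*(v^2 - 9) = (v + 2)*(v + 3)*(v - 3)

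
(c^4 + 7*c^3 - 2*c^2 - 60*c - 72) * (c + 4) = c^5 + 11*c^4 + 26*c^3 - 68*c^2 - 312*c - 288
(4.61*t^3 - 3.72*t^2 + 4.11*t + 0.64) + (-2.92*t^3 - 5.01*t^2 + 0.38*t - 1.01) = 1.69*t^3 - 8.73*t^2 + 4.49*t - 0.37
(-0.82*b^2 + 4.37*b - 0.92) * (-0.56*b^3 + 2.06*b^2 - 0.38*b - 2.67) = 0.4592*b^5 - 4.1364*b^4 + 9.829*b^3 - 1.3664*b^2 - 11.3183*b + 2.4564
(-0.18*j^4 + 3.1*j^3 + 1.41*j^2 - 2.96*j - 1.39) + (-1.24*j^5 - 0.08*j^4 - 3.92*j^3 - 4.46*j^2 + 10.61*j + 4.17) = -1.24*j^5 - 0.26*j^4 - 0.82*j^3 - 3.05*j^2 + 7.65*j + 2.78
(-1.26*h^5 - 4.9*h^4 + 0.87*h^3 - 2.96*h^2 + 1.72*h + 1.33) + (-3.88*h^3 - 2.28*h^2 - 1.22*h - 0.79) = -1.26*h^5 - 4.9*h^4 - 3.01*h^3 - 5.24*h^2 + 0.5*h + 0.54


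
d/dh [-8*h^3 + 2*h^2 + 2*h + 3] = -24*h^2 + 4*h + 2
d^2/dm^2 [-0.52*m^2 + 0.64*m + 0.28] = -1.04000000000000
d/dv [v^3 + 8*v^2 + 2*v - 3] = 3*v^2 + 16*v + 2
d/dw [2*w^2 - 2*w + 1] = 4*w - 2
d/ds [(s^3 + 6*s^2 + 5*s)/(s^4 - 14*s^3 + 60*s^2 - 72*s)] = (-s^3 - 18*s^2 + 21*s + 122)/(s^5 - 22*s^4 + 184*s^3 - 720*s^2 + 1296*s - 864)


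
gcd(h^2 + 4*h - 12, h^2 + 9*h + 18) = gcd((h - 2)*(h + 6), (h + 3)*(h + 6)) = h + 6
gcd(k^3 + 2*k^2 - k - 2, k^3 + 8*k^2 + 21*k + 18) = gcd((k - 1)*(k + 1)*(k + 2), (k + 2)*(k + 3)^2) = k + 2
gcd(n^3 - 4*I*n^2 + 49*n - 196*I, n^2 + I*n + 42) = n + 7*I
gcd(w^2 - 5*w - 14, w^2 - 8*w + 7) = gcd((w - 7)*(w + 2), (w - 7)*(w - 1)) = w - 7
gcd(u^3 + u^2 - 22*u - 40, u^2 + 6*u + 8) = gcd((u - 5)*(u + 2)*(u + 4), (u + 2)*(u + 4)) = u^2 + 6*u + 8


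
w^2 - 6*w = w*(w - 6)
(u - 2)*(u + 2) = u^2 - 4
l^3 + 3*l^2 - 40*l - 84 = (l - 6)*(l + 2)*(l + 7)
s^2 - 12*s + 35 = (s - 7)*(s - 5)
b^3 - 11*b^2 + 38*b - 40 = (b - 5)*(b - 4)*(b - 2)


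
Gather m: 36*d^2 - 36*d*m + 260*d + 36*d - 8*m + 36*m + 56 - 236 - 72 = 36*d^2 + 296*d + m*(28 - 36*d) - 252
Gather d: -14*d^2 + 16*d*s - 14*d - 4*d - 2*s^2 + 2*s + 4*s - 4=-14*d^2 + d*(16*s - 18) - 2*s^2 + 6*s - 4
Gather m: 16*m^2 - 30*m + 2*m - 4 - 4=16*m^2 - 28*m - 8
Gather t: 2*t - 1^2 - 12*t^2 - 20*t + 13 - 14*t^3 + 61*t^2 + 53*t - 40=-14*t^3 + 49*t^2 + 35*t - 28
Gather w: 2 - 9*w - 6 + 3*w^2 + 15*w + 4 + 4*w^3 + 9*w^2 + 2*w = 4*w^3 + 12*w^2 + 8*w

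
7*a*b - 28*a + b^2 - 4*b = (7*a + b)*(b - 4)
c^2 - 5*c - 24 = (c - 8)*(c + 3)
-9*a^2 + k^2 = (-3*a + k)*(3*a + k)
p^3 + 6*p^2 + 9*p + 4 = (p + 1)^2*(p + 4)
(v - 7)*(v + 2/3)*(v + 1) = v^3 - 16*v^2/3 - 11*v - 14/3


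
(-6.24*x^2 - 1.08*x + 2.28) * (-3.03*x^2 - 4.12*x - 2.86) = 18.9072*x^4 + 28.9812*x^3 + 15.3876*x^2 - 6.3048*x - 6.5208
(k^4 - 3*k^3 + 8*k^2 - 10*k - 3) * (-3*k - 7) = -3*k^5 + 2*k^4 - 3*k^3 - 26*k^2 + 79*k + 21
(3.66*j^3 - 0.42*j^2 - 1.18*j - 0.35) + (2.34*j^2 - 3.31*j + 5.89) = 3.66*j^3 + 1.92*j^2 - 4.49*j + 5.54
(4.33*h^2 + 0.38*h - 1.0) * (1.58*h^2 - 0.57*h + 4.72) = 6.8414*h^4 - 1.8677*h^3 + 18.641*h^2 + 2.3636*h - 4.72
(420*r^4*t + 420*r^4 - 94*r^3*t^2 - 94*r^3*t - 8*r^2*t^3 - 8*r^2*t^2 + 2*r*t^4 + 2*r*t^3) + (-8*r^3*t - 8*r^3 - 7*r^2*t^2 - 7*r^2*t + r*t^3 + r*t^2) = 420*r^4*t + 420*r^4 - 94*r^3*t^2 - 102*r^3*t - 8*r^3 - 8*r^2*t^3 - 15*r^2*t^2 - 7*r^2*t + 2*r*t^4 + 3*r*t^3 + r*t^2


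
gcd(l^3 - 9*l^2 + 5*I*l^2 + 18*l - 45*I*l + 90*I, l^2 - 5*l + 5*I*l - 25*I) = l + 5*I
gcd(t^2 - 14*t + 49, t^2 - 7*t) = t - 7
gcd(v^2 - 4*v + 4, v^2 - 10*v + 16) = v - 2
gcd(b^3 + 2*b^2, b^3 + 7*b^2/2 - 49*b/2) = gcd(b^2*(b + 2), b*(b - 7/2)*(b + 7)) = b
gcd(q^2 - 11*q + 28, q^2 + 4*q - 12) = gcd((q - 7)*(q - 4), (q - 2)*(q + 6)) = 1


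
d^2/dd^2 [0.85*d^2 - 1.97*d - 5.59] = 1.70000000000000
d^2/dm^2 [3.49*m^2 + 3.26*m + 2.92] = 6.98000000000000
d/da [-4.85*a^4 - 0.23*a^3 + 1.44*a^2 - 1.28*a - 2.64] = -19.4*a^3 - 0.69*a^2 + 2.88*a - 1.28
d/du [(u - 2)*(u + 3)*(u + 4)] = 3*u^2 + 10*u - 2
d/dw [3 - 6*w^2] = -12*w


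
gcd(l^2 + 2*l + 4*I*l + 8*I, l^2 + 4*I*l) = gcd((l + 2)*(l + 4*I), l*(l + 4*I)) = l + 4*I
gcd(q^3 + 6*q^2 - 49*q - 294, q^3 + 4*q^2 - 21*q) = q + 7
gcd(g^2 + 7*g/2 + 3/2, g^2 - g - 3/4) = g + 1/2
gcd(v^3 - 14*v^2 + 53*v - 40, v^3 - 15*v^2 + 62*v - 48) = v^2 - 9*v + 8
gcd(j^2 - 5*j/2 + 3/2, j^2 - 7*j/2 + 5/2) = j - 1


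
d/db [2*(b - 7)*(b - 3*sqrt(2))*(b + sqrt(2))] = 6*b^2 - 28*b - 8*sqrt(2)*b - 12 + 28*sqrt(2)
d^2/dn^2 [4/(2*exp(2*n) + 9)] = (64*exp(2*n) - 288)*exp(2*n)/(2*exp(2*n) + 9)^3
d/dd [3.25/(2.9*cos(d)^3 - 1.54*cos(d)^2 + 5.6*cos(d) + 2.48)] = (28.275*cos(d)^2 - 10.01*cos(d) + 18.2)*sin(d)/(2.9*cos(d)^3 - 1.54*cos(d)^2 + 5.6*cos(d) + 2.48)^2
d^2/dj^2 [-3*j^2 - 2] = -6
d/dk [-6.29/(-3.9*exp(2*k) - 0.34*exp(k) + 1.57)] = (-49.062*exp(k) - 2.1386)*exp(k)/(3.9*exp(2*k) + 0.34*exp(k) - 1.57)^2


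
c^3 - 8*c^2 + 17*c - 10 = (c - 5)*(c - 2)*(c - 1)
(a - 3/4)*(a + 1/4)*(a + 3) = a^3 + 5*a^2/2 - 27*a/16 - 9/16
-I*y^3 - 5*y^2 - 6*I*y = y*(y - 6*I)*(-I*y + 1)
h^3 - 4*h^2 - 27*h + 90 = (h - 6)*(h - 3)*(h + 5)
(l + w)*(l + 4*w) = l^2 + 5*l*w + 4*w^2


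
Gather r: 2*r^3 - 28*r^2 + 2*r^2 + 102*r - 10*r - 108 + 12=2*r^3 - 26*r^2 + 92*r - 96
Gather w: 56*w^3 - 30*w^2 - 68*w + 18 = 56*w^3 - 30*w^2 - 68*w + 18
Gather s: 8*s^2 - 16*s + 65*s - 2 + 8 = 8*s^2 + 49*s + 6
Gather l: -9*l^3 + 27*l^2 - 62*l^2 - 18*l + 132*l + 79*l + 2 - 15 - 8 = -9*l^3 - 35*l^2 + 193*l - 21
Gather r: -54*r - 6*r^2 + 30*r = -6*r^2 - 24*r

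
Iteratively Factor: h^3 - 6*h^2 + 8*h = (h)*(h^2 - 6*h + 8) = h*(h - 4)*(h - 2)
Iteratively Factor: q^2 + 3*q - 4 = (q - 1)*(q + 4)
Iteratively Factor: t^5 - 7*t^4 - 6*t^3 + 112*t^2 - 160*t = (t - 2)*(t^4 - 5*t^3 - 16*t^2 + 80*t) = (t - 2)*(t + 4)*(t^3 - 9*t^2 + 20*t) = (t - 4)*(t - 2)*(t + 4)*(t^2 - 5*t) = (t - 5)*(t - 4)*(t - 2)*(t + 4)*(t)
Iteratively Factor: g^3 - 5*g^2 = (g)*(g^2 - 5*g) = g*(g - 5)*(g)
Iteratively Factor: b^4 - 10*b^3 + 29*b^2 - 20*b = (b - 5)*(b^3 - 5*b^2 + 4*b) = b*(b - 5)*(b^2 - 5*b + 4) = b*(b - 5)*(b - 1)*(b - 4)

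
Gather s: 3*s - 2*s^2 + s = -2*s^2 + 4*s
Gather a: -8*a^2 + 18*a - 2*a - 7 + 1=-8*a^2 + 16*a - 6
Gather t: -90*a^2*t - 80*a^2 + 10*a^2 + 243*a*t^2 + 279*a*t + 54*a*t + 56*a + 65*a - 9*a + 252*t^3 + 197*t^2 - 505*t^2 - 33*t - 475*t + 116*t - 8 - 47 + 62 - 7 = -70*a^2 + 112*a + 252*t^3 + t^2*(243*a - 308) + t*(-90*a^2 + 333*a - 392)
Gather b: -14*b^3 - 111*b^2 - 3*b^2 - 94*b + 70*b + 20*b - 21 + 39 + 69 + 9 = -14*b^3 - 114*b^2 - 4*b + 96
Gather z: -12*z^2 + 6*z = -12*z^2 + 6*z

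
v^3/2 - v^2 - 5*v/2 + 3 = (v/2 + 1)*(v - 3)*(v - 1)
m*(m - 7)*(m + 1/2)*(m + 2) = m^4 - 9*m^3/2 - 33*m^2/2 - 7*m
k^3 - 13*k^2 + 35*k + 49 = (k - 7)^2*(k + 1)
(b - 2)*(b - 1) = b^2 - 3*b + 2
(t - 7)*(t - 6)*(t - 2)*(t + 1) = t^4 - 14*t^3 + 53*t^2 - 16*t - 84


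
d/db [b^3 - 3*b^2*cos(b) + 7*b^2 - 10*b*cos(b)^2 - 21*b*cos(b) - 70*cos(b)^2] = 3*b^2*sin(b) + 3*b^2 + 21*b*sin(b) + 10*b*sin(2*b) - 6*b*cos(b) + 14*b + 70*sin(2*b) - 10*cos(b)^2 - 21*cos(b)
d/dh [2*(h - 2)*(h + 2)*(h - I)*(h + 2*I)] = 8*h^3 + 6*I*h^2 - 8*h - 8*I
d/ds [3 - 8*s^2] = -16*s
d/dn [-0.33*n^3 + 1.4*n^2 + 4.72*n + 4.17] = -0.99*n^2 + 2.8*n + 4.72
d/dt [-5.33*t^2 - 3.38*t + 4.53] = -10.66*t - 3.38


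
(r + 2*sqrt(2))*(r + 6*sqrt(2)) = r^2 + 8*sqrt(2)*r + 24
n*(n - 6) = n^2 - 6*n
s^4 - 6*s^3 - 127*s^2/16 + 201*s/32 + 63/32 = (s - 7)*(s - 3/4)*(s + 1/4)*(s + 3/2)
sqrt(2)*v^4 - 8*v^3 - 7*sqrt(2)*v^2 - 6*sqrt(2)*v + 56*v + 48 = (v - 3)*(v + 2)*(v - 4*sqrt(2))*(sqrt(2)*v + sqrt(2))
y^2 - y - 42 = (y - 7)*(y + 6)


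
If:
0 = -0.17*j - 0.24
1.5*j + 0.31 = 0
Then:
No Solution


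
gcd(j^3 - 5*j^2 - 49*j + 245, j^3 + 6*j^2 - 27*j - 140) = j^2 + 2*j - 35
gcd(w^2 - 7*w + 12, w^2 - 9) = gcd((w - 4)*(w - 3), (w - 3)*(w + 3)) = w - 3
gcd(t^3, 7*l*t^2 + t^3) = t^2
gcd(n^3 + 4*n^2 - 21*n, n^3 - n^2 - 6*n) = n^2 - 3*n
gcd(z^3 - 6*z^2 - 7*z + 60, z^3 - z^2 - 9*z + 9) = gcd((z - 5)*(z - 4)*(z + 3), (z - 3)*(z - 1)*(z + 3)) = z + 3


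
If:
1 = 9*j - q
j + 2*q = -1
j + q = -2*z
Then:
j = 1/19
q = -10/19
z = 9/38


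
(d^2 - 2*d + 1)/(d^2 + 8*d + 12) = (d^2 - 2*d + 1)/(d^2 + 8*d + 12)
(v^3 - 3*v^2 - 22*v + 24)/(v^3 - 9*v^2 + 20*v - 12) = (v + 4)/(v - 2)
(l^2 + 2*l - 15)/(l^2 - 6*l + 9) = (l + 5)/(l - 3)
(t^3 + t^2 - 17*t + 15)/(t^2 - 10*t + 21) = (t^2 + 4*t - 5)/(t - 7)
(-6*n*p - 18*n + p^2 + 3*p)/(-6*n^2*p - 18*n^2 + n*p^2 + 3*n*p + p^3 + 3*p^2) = (-6*n + p)/(-6*n^2 + n*p + p^2)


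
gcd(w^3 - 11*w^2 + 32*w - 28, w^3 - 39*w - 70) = w - 7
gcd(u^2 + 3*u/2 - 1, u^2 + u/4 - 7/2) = u + 2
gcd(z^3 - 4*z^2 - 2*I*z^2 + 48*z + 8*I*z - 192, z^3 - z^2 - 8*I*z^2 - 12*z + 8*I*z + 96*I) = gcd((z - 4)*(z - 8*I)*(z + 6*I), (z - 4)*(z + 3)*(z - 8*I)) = z^2 + z*(-4 - 8*I) + 32*I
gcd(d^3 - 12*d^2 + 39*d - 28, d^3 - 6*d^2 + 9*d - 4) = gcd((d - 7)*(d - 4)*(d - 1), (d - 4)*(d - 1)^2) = d^2 - 5*d + 4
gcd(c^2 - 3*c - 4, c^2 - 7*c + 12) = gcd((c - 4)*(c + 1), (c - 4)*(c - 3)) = c - 4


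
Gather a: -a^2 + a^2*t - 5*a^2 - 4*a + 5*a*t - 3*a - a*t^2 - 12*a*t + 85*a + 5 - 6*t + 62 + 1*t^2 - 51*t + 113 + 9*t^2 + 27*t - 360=a^2*(t - 6) + a*(-t^2 - 7*t + 78) + 10*t^2 - 30*t - 180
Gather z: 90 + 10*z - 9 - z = 9*z + 81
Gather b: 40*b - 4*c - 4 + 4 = 40*b - 4*c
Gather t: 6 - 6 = 0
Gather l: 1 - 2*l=1 - 2*l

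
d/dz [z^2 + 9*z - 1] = 2*z + 9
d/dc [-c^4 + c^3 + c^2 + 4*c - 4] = -4*c^3 + 3*c^2 + 2*c + 4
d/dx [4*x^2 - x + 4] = 8*x - 1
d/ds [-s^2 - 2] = -2*s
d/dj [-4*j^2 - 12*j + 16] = -8*j - 12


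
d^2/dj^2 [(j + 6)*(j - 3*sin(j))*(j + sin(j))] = 2*j^2*sin(j) + 12*j*sin(j) - 8*j*cos(j) - 6*j*cos(2*j) + 6*j - 4*sin(j) - 6*sin(2*j) - 24*cos(j) - 36*cos(2*j) + 12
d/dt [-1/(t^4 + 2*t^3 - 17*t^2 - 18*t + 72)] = 2*(2*t^3 + 3*t^2 - 17*t - 9)/(t^4 + 2*t^3 - 17*t^2 - 18*t + 72)^2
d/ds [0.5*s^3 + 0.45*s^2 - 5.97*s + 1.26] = 1.5*s^2 + 0.9*s - 5.97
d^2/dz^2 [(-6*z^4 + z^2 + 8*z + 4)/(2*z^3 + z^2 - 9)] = 2*(-2*z^6 - 228*z^5 + 306*z^4 + 198*z^3 - 2013*z^2 + 432*z + 117)/(8*z^9 + 12*z^8 + 6*z^7 - 107*z^6 - 108*z^5 - 27*z^4 + 486*z^3 + 243*z^2 - 729)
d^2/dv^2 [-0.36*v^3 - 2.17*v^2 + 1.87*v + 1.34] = -2.16*v - 4.34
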